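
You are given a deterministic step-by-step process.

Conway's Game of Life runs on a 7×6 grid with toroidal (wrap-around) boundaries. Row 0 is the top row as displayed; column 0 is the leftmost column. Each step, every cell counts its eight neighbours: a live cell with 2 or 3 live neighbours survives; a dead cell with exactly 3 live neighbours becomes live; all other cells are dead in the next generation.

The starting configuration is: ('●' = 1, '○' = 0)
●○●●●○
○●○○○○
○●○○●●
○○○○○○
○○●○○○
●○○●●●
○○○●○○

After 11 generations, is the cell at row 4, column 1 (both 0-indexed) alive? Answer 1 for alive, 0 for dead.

0

0) ●○●●●○
○●○○○○
○●○○●●
○○○○○○
○○●○○○
●○○●●●
○○○●○○
1) ○●●●●○
○●○○○○
●○○○○○
○○○○○○
○○○●●●
○○●●●●
●●○○○○
2) ○○○●○○
●●○●○○
○○○○○○
○○○○●●
○○●○○●
○●●○○○
●○○○○○
3) ●●●○○○
○○●○○○
●○○○●●
○○○○●●
●●●●●●
●●●○○○
○●●○○○
4) ●○○●○○
○○●●○○
●○○●●○
○○●○○○
○○○○○○
○○○○●○
○○○●○○
5) ○○○●●○
○●●○○●
○●○○●○
○○○●○○
○○○○○○
○○○○○○
○○○●●○
6) ○○○○○●
●●●○○●
●●○●●○
○○○○○○
○○○○○○
○○○○○○
○○○●●○
7) ○●●●○●
○○●●○○
○○○●●○
○○○○○○
○○○○○○
○○○○○○
○○○○●○
8) ○●○○○○
○●○○○○
○○●●●○
○○○○○○
○○○○○○
○○○○○○
○○●●●○
9) ○●○●○○
○●○●○○
○○●●○○
○○○●○○
○○○○○○
○○○●○○
○○●●○○
10) ○●○●●○
○●○●●○
○○○●●○
○○●●○○
○○○○○○
○○●●○○
○○○●●○
11) ○○○○○●
○○○○○●
○○○○○○
○○●●●○
○○○○○○
○○●●●○
○○○○○○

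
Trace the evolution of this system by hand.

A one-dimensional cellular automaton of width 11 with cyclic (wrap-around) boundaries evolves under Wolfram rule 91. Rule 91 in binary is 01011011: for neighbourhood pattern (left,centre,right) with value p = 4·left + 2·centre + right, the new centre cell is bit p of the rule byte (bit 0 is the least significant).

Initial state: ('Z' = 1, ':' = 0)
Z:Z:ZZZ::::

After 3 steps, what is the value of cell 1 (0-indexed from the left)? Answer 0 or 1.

k=0  Z:Z:ZZZ::::
k=1  ::::Z:ZZZZZ
k=2  ZZZZ::Z:::Z
k=3  :::ZZZ:ZZZZ

0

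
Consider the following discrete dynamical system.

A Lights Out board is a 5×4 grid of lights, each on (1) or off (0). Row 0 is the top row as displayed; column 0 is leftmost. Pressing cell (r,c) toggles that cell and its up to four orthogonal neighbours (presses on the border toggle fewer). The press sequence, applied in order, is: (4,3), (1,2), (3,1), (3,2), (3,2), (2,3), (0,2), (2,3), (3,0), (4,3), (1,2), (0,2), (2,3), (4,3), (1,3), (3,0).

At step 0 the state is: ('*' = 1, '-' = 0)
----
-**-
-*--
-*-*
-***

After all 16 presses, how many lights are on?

6

[0] ----
-**-
-*--
-*-*
-***
[1] ----
-**-
-*--
-*--
-*--
[2] --*-
---*
-**-
-*--
-*--
[3] --*-
---*
--*-
*-*-
----
[4] --*-
---*
----
**-*
--*-
[5] --*-
---*
--*-
*-*-
----
[6] --*-
----
---*
*-**
----
[7] -*-*
--*-
---*
*-**
----
[8] -*-*
--**
--*-
*-*-
----
[9] -*-*
--**
*-*-
-**-
*---
[10] -*-*
--**
*-*-
-***
*-**
[11] -***
-*--
*---
-***
*-**
[12] ----
-**-
*---
-***
*-**
[13] ----
-***
*-**
-**-
*-**
[14] ----
-***
*-**
-***
*---
[15] ---*
-*--
*-*-
-***
*---
[16] ---*
-*--
--*-
*-**
----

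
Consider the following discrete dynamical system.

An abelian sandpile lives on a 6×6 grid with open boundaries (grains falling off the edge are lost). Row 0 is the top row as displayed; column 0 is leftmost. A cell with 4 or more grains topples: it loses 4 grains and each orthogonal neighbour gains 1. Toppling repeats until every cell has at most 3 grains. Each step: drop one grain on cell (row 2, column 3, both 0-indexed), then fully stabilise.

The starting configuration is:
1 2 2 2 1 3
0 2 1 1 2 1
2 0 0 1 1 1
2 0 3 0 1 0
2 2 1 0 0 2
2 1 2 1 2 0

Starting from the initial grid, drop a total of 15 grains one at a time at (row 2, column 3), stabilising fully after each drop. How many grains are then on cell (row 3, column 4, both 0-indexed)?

step 0: 1 2 2 2 1 3
0 2 1 1 2 1
2 0 0 1 1 1
2 0 3 0 1 0
2 2 1 0 0 2
2 1 2 1 2 0
step 1: 1 2 2 2 1 3
0 2 1 1 2 1
2 0 0 2 1 1
2 0 3 0 1 0
2 2 1 0 0 2
2 1 2 1 2 0
step 2: 1 2 2 2 1 3
0 2 1 1 2 1
2 0 0 3 1 1
2 0 3 0 1 0
2 2 1 0 0 2
2 1 2 1 2 0
step 3: 1 2 2 2 1 3
0 2 1 2 2 1
2 0 1 0 2 1
2 0 3 1 1 0
2 2 1 0 0 2
2 1 2 1 2 0
step 4: 1 2 2 2 1 3
0 2 1 2 2 1
2 0 1 1 2 1
2 0 3 1 1 0
2 2 1 0 0 2
2 1 2 1 2 0
step 5: 1 2 2 2 1 3
0 2 1 2 2 1
2 0 1 2 2 1
2 0 3 1 1 0
2 2 1 0 0 2
2 1 2 1 2 0
step 6: 1 2 2 2 1 3
0 2 1 2 2 1
2 0 1 3 2 1
2 0 3 1 1 0
2 2 1 0 0 2
2 1 2 1 2 0
step 7: 1 2 2 2 1 3
0 2 1 3 2 1
2 0 2 0 3 1
2 0 3 2 1 0
2 2 1 0 0 2
2 1 2 1 2 0
step 8: 1 2 2 2 1 3
0 2 1 3 2 1
2 0 2 1 3 1
2 0 3 2 1 0
2 2 1 0 0 2
2 1 2 1 2 0
step 9: 1 2 2 2 1 3
0 2 1 3 2 1
2 0 2 2 3 1
2 0 3 2 1 0
2 2 1 0 0 2
2 1 2 1 2 0
step 10: 1 2 2 2 1 3
0 2 1 3 2 1
2 0 2 3 3 1
2 0 3 2 1 0
2 2 1 0 0 2
2 1 2 1 2 0
step 11: 1 2 2 3 2 3
0 2 2 1 0 2
2 0 3 2 1 2
2 0 3 3 2 0
2 2 1 0 0 2
2 1 2 1 2 0
step 12: 1 2 2 3 2 3
0 2 2 1 0 2
2 0 3 3 1 2
2 0 3 3 2 0
2 2 1 0 0 2
2 1 2 1 2 0
step 13: 1 2 2 3 2 3
0 2 3 2 0 2
2 1 1 2 2 2
2 1 1 1 3 0
2 2 2 1 0 2
2 1 2 1 2 0
step 14: 1 2 2 3 2 3
0 2 3 2 0 2
2 1 1 3 2 2
2 1 1 1 3 0
2 2 2 1 0 2
2 1 2 1 2 0
step 15: 1 2 2 3 2 3
0 2 3 3 0 2
2 1 2 0 3 2
2 1 1 2 3 0
2 2 2 1 0 2
2 1 2 1 2 0

3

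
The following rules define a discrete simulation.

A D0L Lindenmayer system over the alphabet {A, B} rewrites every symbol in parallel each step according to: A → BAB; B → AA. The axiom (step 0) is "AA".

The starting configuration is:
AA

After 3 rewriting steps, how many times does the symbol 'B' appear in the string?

20

0) AA
1) BABBAB
2) AABABAAAABABAA
3) BABBABAABABAABABBABBABBABAABABAABABBAB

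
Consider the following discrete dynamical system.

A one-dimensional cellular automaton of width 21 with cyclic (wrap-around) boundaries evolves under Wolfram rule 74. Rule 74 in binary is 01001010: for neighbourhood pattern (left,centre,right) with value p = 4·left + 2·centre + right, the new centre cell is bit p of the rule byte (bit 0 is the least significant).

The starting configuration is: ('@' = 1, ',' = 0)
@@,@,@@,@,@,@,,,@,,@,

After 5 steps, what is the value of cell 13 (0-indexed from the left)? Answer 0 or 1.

0) @@,@,@@,@,@,@,,,@,,@,
1) @@,,,@@,,,,,,,,@,,@,,
2) @@,,@@@,,,,,,,@,,@,,@
3) ,@,@@,@,,,,,,@,,@,,@@
4) ,,,@@,,,,,,,@,,@,,@@@
5) ,,@@@,,,,,,@,,@,,@@,@

0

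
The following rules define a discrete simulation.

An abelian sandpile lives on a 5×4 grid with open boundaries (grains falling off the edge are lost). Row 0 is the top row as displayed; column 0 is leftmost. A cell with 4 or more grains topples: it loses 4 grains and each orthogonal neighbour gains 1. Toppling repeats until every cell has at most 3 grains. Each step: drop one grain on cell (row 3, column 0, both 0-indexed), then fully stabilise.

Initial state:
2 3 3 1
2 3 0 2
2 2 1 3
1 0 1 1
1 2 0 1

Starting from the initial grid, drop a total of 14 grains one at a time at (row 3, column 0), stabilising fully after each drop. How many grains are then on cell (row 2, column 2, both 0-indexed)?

gen 0: 2 3 3 1
2 3 0 2
2 2 1 3
1 0 1 1
1 2 0 1
gen 1: 2 3 3 1
2 3 0 2
2 2 1 3
2 0 1 1
1 2 0 1
gen 2: 2 3 3 1
2 3 0 2
2 2 1 3
3 0 1 1
1 2 0 1
gen 3: 2 3 3 1
2 3 0 2
3 2 1 3
0 1 1 1
2 2 0 1
gen 4: 2 3 3 1
2 3 0 2
3 2 1 3
1 1 1 1
2 2 0 1
gen 5: 2 3 3 1
2 3 0 2
3 2 1 3
2 1 1 1
2 2 0 1
gen 6: 2 3 3 1
2 3 0 2
3 2 1 3
3 1 1 1
2 2 0 1
gen 7: 2 3 3 1
3 3 0 2
0 3 1 3
1 2 1 1
3 2 0 1
gen 8: 2 3 3 1
3 3 0 2
0 3 1 3
2 2 1 1
3 2 0 1
gen 9: 2 3 3 1
3 3 0 2
0 3 1 3
3 2 1 1
3 2 0 1
gen 10: 2 3 3 1
3 3 0 2
1 3 1 3
1 3 1 1
0 3 0 1
gen 11: 2 3 3 1
3 3 0 2
1 3 1 3
2 3 1 1
0 3 0 1
gen 12: 2 3 3 1
3 3 0 2
1 3 1 3
3 3 1 1
0 3 0 1
gen 13: 0 2 0 2
2 2 2 2
0 2 2 3
2 2 2 1
2 0 1 1
gen 14: 0 2 0 2
2 2 2 2
0 2 2 3
3 2 2 1
2 0 1 1

2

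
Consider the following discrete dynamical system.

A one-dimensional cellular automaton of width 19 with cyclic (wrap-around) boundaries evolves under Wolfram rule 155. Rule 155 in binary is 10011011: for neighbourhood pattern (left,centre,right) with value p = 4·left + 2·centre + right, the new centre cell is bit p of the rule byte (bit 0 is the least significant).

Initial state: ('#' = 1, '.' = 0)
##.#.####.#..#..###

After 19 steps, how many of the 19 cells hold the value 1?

14

t=0: ##.#.####.#..#..###
t=1: #....###...##.#####
t=2: .######.####..#####
t=3: .#####..###.######.
t=4: #####.####..#####.#
t=5: ####..###.######..#
t=6: ###.####..#####.###
t=7: ##..###.######..###
t=8: #.####..#####.#####
t=9: ..###.######..#####
t=10: ####..#####.######.
t=11: ###.######..#####..
t=12: ##..#####.######.##
t=13: #.######..#####..##
t=14: ..#####.######.####
t=15: ######..#####..###.
t=16: #####.######.####..
t=17: ####..#####..###.##
t=18: ###.######.####..##
t=19: ##..#####..###.####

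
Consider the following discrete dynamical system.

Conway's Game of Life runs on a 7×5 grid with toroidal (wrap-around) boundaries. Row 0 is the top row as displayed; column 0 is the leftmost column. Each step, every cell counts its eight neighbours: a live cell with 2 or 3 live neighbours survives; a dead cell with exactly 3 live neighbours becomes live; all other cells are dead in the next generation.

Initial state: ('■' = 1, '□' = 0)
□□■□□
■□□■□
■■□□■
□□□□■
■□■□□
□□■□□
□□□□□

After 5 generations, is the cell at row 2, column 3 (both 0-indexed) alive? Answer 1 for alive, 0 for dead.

[0] □□■□□
■□□■□
■■□□■
□□□□■
■□■□□
□□■□□
□□□□□
[1] □□□□□
■□■■□
□■□■□
□□□■■
□■□■□
□■□□□
□□□□□
[2] □□□□□
□■■■■
■■□□□
■□□■■
■□□■■
□□■□□
□□□□□
[3] □□■■□
□■■■■
□□□□□
□□■■□
■■■□□
□□□■■
□□□□□
[4] □■□□■
□■□□■
□■□□■
□□■■□
■■□□□
■■■■■
□□■□■
[5] □■■□■
□■■■■
□■□□■
□□■■■
□□□□□
□□□□□
□□□□□

0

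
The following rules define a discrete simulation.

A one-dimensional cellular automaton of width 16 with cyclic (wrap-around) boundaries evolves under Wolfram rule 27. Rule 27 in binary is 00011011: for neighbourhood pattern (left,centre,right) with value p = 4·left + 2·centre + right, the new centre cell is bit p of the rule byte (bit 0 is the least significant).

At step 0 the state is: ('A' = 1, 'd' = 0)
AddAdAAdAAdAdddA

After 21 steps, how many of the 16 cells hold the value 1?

7

step 0: AddAdAAdAAdAdddA
step 1: dAAddAddAdddAAAA
step 2: dAdAAdAAdAAAAddd
step 3: AddAddAddAdddAAA
step 4: dAAdAAdAAdAAAAdd
step 5: AAddAddAddAdddAA
step 6: ddAAdAAdAAdAAAAd
step 7: AAAddAddAddAdddA
step 8: dddAAdAAdAAdAAAA
step 9: AAAAddAddAddAddd
step 10: AdddAAdAAdAAdAAA
step 11: dAAAAddAddAddAdd
step 12: AAdddAAdAAdAAdAA
step 13: ddAAAAddAddAddAd
step 14: AAAdddAAdAAdAAdA
step 15: dddAAAAddAddAddA
step 16: AAAAdddAAdAAdAAd
step 17: AdddAAAAddAddAdd
step 18: dAAAAdddAAdAAdAA
step 19: dAdddAAAAddAddAd
step 20: AdAAAAdddAAdAAdA
step 21: ddAdddAAAAddAddA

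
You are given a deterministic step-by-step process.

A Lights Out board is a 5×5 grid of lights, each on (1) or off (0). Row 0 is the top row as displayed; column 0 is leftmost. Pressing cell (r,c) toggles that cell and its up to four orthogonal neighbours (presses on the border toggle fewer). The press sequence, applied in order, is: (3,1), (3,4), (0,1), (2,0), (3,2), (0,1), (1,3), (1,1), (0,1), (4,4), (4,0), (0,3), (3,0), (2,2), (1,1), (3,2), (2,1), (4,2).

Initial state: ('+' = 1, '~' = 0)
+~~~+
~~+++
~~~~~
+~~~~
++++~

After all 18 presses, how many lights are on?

k=0  +~~~+
~~+++
~~~~~
+~~~~
++++~
k=1  +~~~+
~~+++
~+~~~
~++~~
+~++~
k=2  +~~~+
~~+++
~+~~+
~++++
+~+++
k=3  ~++~+
~++++
~+~~+
~++++
+~+++
k=4  ~++~+
+++++
+~~~+
+++++
+~+++
k=5  ~++~+
+++++
+~+~+
+~~~+
+~~++
k=6  +~~~+
+~+++
+~+~+
+~~~+
+~~++
k=7  +~~++
+~~~~
+~+++
+~~~+
+~~++
k=8  ++~++
~++~~
+++++
+~~~+
+~~++
k=9  ~~+++
~~+~~
+++++
+~~~+
+~~++
k=10  ~~+++
~~+~~
+++++
+~~~~
+~~~~
k=11  ~~+++
~~+~~
+++++
~~~~~
~+~~~
k=12  ~~~~~
~~++~
+++++
~~~~~
~+~~~
k=13  ~~~~~
~~++~
~++++
++~~~
++~~~
k=14  ~~~~~
~~~+~
~~~~+
+++~~
++~~~
k=15  ~+~~~
++++~
~+~~+
+++~~
++~~~
k=16  ~+~~~
++++~
~++~+
+~~+~
+++~~
k=17  ~+~~~
+~++~
+~~~+
++~+~
+++~~
k=18  ~+~~~
+~++~
+~~~+
++++~
+~~+~

12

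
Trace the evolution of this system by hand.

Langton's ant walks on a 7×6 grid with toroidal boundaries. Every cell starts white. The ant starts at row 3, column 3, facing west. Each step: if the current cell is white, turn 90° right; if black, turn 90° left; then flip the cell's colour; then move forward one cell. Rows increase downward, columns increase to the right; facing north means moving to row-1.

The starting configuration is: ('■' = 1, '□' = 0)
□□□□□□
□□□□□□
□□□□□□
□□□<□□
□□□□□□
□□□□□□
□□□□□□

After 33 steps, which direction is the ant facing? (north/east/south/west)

north

[0] □□□□□□
□□□□□□
□□□□□□
□□□<□□
□□□□□□
□□□□□□
□□□□□□
[1] □□□□□□
□□□□□□
□□□^□□
□□□■□□
□□□□□□
□□□□□□
□□□□□□
[2] □□□□□□
□□□□□□
□□□■>□
□□□■□□
□□□□□□
□□□□□□
□□□□□□
[3] □□□□□□
□□□□□□
□□□■■□
□□□■v□
□□□□□□
□□□□□□
□□□□□□
[4] □□□□□□
□□□□□□
□□□■■□
□□□<■□
□□□□□□
□□□□□□
□□□□□□
[5] □□□□□□
□□□□□□
□□□■■□
□□□□■□
□□□v□□
□□□□□□
□□□□□□
[6] □□□□□□
□□□□□□
□□□■■□
□□□□■□
□□<■□□
□□□□□□
□□□□□□
[7] □□□□□□
□□□□□□
□□□■■□
□□^□■□
□□■■□□
□□□□□□
□□□□□□
[8] □□□□□□
□□□□□□
□□□■■□
□□■>■□
□□■■□□
□□□□□□
□□□□□□
[9] □□□□□□
□□□□□□
□□□■■□
□□■■■□
□□■v□□
□□□□□□
□□□□□□
[10] □□□□□□
□□□□□□
□□□■■□
□□■■■□
□□■□>□
□□□□□□
□□□□□□
[11] □□□□□□
□□□□□□
□□□■■□
□□■■■□
□□■□■□
□□□□v□
□□□□□□
[12] □□□□□□
□□□□□□
□□□■■□
□□■■■□
□□■□■□
□□□<■□
□□□□□□
[13] □□□□□□
□□□□□□
□□□■■□
□□■■■□
□□■^■□
□□□■■□
□□□□□□
[14] □□□□□□
□□□□□□
□□□■■□
□□■■■□
□□■■>□
□□□■■□
□□□□□□
[15] □□□□□□
□□□□□□
□□□■■□
□□■■^□
□□■■□□
□□□■■□
□□□□□□
[16] □□□□□□
□□□□□□
□□□■■□
□□■<□□
□□■■□□
□□□■■□
□□□□□□
[17] □□□□□□
□□□□□□
□□□■■□
□□■□□□
□□■v□□
□□□■■□
□□□□□□
[18] □□□□□□
□□□□□□
□□□■■□
□□■□□□
□□■□>□
□□□■■□
□□□□□□
[19] □□□□□□
□□□□□□
□□□■■□
□□■□□□
□□■□■□
□□□■v□
□□□□□□
[20] □□□□□□
□□□□□□
□□□■■□
□□■□□□
□□■□■□
□□□■□>
□□□□□□
[21] □□□□□□
□□□□□□
□□□■■□
□□■□□□
□□■□■□
□□□■□■
□□□□□v
[22] □□□□□□
□□□□□□
□□□■■□
□□■□□□
□□■□■□
□□□■□■
□□□□<■
[23] □□□□□□
□□□□□□
□□□■■□
□□■□□□
□□■□■□
□□□■^■
□□□□■■
[24] □□□□□□
□□□□□□
□□□■■□
□□■□□□
□□■□■□
□□□■■>
□□□□■■
[25] □□□□□□
□□□□□□
□□□■■□
□□■□□□
□□■□■^
□□□■■□
□□□□■■
[26] □□□□□□
□□□□□□
□□□■■□
□□■□□□
>□■□■■
□□□■■□
□□□□■■
[27] □□□□□□
□□□□□□
□□□■■□
□□■□□□
■□■□■■
v□□■■□
□□□□■■
[28] □□□□□□
□□□□□□
□□□■■□
□□■□□□
■□■□■■
■□□■■<
□□□□■■
[29] □□□□□□
□□□□□□
□□□■■□
□□■□□□
■□■□■^
■□□■■■
□□□□■■
[30] □□□□□□
□□□□□□
□□□■■□
□□■□□□
■□■□<□
■□□■■■
□□□□■■
[31] □□□□□□
□□□□□□
□□□■■□
□□■□□□
■□■□□□
■□□■v■
□□□□■■
[32] □□□□□□
□□□□□□
□□□■■□
□□■□□□
■□■□□□
■□□■□>
□□□□■■
[33] □□□□□□
□□□□□□
□□□■■□
□□■□□□
■□■□□^
■□□■□□
□□□□■■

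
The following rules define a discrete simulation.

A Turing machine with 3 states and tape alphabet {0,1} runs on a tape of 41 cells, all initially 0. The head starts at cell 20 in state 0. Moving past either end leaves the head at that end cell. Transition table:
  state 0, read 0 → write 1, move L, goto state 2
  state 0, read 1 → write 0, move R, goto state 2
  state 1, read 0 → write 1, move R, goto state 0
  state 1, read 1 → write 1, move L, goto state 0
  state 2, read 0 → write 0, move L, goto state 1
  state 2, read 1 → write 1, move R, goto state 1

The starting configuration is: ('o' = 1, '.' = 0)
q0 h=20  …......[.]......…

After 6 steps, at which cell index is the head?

0) q0 h=20  …......[.]......…
1) q2 h=19  …......[.]o.....…
2) q1 h=18  …......[.].o....…
3) q0 h=19  ….....o[.]o.....…
4) q2 h=18  …......[o]oo....…
5) q1 h=19  ….....o[o]o.....…
6) q0 h=18  …......[o]oo....…

18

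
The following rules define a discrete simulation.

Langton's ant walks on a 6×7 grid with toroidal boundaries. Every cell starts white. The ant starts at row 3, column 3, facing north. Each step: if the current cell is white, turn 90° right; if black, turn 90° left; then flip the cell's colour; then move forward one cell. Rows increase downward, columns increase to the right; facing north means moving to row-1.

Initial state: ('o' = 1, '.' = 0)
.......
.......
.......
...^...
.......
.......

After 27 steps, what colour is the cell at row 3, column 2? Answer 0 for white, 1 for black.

[0] .......
.......
.......
...^...
.......
.......
[1] .......
.......
.......
...o>..
.......
.......
[2] .......
.......
.......
...oo..
....v..
.......
[3] .......
.......
.......
...oo..
...<o..
.......
[4] .......
.......
.......
...^o..
...oo..
.......
[5] .......
.......
.......
..<.o..
...oo..
.......
[6] .......
.......
..^....
..o.o..
...oo..
.......
[7] .......
.......
..o>...
..o.o..
...oo..
.......
[8] .......
.......
..oo...
..ovo..
...oo..
.......
[9] .......
.......
..oo...
..<oo..
...oo..
.......
[10] .......
.......
..oo...
...oo..
..voo..
.......
[11] .......
.......
..oo...
...oo..
.<ooo..
.......
[12] .......
.......
..oo...
.^.oo..
.oooo..
.......
[13] .......
.......
..oo...
.o>oo..
.oooo..
.......
[14] .......
.......
..oo...
.oooo..
.ovoo..
.......
[15] .......
.......
..oo...
.oooo..
.o.>o..
.......
[16] .......
.......
..oo...
.oo^o..
.o..o..
.......
[17] .......
.......
..oo...
.o<.o..
.o..o..
.......
[18] .......
.......
..oo...
.o..o..
.ov.o..
.......
[19] .......
.......
..oo...
.o..o..
.<o.o..
.......
[20] .......
.......
..oo...
.o..o..
..o.o..
.v.....
[21] .......
.......
..oo...
.o..o..
..o.o..
<o.....
[22] .......
.......
..oo...
.o..o..
^.o.o..
oo.....
[23] .......
.......
..oo...
.o..o..
o>o.o..
oo.....
[24] .......
.......
..oo...
.o..o..
ooo.o..
ov.....
[25] .......
.......
..oo...
.o..o..
ooo.o..
o.>....
[26] ..v....
.......
..oo...
.o..o..
ooo.o..
o.o....
[27] .<o....
.......
..oo...
.o..o..
ooo.o..
o.o....

0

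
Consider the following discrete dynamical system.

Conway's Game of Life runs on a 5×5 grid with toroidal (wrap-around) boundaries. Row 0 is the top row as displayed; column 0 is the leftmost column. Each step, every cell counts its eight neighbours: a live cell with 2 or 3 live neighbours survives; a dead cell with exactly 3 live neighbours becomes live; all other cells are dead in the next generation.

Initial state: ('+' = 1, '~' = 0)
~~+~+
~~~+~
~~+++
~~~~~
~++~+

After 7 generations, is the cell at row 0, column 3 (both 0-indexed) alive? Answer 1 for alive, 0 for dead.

[0] ~~+~+
~~~+~
~~+++
~~~~~
~++~+
[1] +++~+
~~~~~
~~+++
++~~+
+++~~
[2] ~~+++
~~~~~
~++++
~~~~~
~~~~~
[3] ~~~+~
++~~~
~~++~
~~++~
~~~+~
[4] ~~+~+
~+~++
~~~++
~~~~+
~~~++
[5] ~~+~~
~~~~~
~~+~~
+~~~~
+~~~+
[6] ~~~~~
~~~~~
~~~~~
++~~+
++~~+
[7] +~~~~
~~~~~
+~~~~
~+~~+
~+~~+

0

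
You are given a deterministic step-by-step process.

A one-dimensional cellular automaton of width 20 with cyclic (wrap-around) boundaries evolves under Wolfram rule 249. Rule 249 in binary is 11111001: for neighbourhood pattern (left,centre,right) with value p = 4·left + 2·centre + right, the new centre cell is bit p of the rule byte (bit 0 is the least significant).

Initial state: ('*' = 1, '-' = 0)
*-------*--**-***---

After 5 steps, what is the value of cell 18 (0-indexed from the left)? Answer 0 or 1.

t=0: *-------*--**-***---
t=1: -******--*-********-
t=2: -*******--**********
t=3: *********-**********
t=4: ********************
t=5: ********************

1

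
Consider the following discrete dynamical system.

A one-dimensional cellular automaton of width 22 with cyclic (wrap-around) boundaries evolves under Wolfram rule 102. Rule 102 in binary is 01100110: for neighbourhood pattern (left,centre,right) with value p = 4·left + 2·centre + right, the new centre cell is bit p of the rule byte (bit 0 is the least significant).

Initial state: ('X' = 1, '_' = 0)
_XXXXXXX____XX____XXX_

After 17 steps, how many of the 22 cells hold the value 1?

8

t=0: _XXXXXXX____XX____XXX_
t=1: X______X___X_X___X__X_
t=2: X_____XX__XXXX__XX_XXX
t=3: X____X_X_X___X_X_XX___
t=4: X___XXXXXX__XXXXX_X__X
t=5: X__X_____X_X____XXX_X_
t=6: X_XX____XXXX___X__XXXX
t=7: XX_X___X___X__XX_X____
t=8: _XXX__XX__XX_X_XXX___X
t=9: X__X_X_X_X_XXXX__X__XX
t=10: X_XXXXXXXXX___X_XX_X__
t=11: XX________X__XXX_XXX_X
t=12: _X_______XX_X__XX__XX_
t=13: XX______X_XXX_X_X_X_X_
t=14: _X_____XXX__XXXXXXXXXX
t=15: XX____X__X_X_________X
t=16: _X___XX_XXXX________X_
t=17: XX__X_XX___X_______XX_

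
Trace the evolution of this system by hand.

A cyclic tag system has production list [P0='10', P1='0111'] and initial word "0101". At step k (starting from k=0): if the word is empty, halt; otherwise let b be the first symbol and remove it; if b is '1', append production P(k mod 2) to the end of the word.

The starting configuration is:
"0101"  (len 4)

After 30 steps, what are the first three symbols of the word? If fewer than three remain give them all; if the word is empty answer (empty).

0) "0101"  (len 4)
1) "101"  (len 3)
2) "010111"  (len 6)
3) "10111"  (len 5)
4) "01110111"  (len 8)
5) "1110111"  (len 7)
6) "1101110111"  (len 10)
7) "10111011110"  (len 11)
8) "01110111100111"  (len 14)
9) "1110111100111"  (len 13)
10) "1101111001110111"  (len 16)
11) "10111100111011110"  (len 17)
12) "01111001110111100111"  (len 20)
13) "1111001110111100111"  (len 19)
14) "1110011101111001110111"  (len 22)
15) "11001110111100111011110"  (len 23)
16) "10011101111001110111100111"  (len 26)
17) "001110111100111011110011110"  (len 27)
18) "01110111100111011110011110"  (len 26)
19) "1110111100111011110011110"  (len 25)
20) "1101111001110111100111100111"  (len 28)
21) "10111100111011110011110011110"  (len 29)
22) "01111001110111100111100111100111"  (len 32)
23) "1111001110111100111100111100111"  (len 31)
24) "1110011101111001111001111001110111"  (len 34)
25) "11001110111100111100111100111011110"  (len 35)
26) "10011101111001111001111001110111100111"  (len 38)
27) "001110111100111100111100111011110011110"  (len 39)
28) "01110111100111100111100111011110011110"  (len 38)
29) "1110111100111100111100111011110011110"  (len 37)
30) "1101111001111001111001110111100111100111"  (len 40)

110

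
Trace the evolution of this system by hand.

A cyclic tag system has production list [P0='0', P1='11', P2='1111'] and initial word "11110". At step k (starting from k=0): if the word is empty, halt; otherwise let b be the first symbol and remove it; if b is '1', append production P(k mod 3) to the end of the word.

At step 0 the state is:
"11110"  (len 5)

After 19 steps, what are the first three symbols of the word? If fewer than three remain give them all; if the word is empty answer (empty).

101

gen 0: "11110"  (len 5)
gen 1: "11100"  (len 5)
gen 2: "110011"  (len 6)
gen 3: "100111111"  (len 9)
gen 4: "001111110"  (len 9)
gen 5: "01111110"  (len 8)
gen 6: "1111110"  (len 7)
gen 7: "1111100"  (len 7)
gen 8: "11110011"  (len 8)
gen 9: "11100111111"  (len 11)
gen 10: "11001111110"  (len 11)
gen 11: "100111111011"  (len 12)
gen 12: "001111110111111"  (len 15)
gen 13: "01111110111111"  (len 14)
gen 14: "1111110111111"  (len 13)
gen 15: "1111101111111111"  (len 16)
gen 16: "1111011111111110"  (len 16)
gen 17: "11101111111111011"  (len 17)
gen 18: "11011111111110111111"  (len 20)
gen 19: "10111111111101111110"  (len 20)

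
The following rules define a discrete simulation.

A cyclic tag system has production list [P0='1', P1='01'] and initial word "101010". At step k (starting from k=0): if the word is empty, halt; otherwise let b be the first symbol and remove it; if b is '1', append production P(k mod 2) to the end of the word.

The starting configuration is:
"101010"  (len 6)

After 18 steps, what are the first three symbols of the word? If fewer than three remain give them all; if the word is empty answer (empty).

110

t=0: "101010"  (len 6)
t=1: "010101"  (len 6)
t=2: "10101"  (len 5)
t=3: "01011"  (len 5)
t=4: "1011"  (len 4)
t=5: "0111"  (len 4)
t=6: "111"  (len 3)
t=7: "111"  (len 3)
t=8: "1101"  (len 4)
t=9: "1011"  (len 4)
t=10: "01101"  (len 5)
t=11: "1101"  (len 4)
t=12: "10101"  (len 5)
t=13: "01011"  (len 5)
t=14: "1011"  (len 4)
t=15: "0111"  (len 4)
t=16: "111"  (len 3)
t=17: "111"  (len 3)
t=18: "1101"  (len 4)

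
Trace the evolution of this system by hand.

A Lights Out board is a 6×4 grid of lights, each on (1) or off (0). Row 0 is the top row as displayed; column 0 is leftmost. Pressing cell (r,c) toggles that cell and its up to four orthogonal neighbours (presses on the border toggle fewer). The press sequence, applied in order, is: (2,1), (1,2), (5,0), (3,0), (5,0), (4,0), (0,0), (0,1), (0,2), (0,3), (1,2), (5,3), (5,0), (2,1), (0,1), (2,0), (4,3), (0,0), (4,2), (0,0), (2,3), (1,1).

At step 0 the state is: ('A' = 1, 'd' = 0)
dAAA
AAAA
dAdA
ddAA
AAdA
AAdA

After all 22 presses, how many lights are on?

t=0: dAAA
AAAA
dAdA
ddAA
AAdA
AAdA
t=1: dAAA
AdAA
AdAA
dAAA
AAdA
AAdA
t=2: dAdA
AAdd
AddA
dAAA
AAdA
AAdA
t=3: dAdA
AAdd
AddA
dAAA
dAdA
dddA
t=4: dAdA
AAdd
dddA
AdAA
AAdA
dddA
t=5: dAdA
AAdd
dddA
AdAA
dAdA
AAdA
t=6: dAdA
AAdd
dddA
ddAA
AddA
dAdA
t=7: AddA
dAdd
dddA
ddAA
AddA
dAdA
t=8: dAAA
dddd
dddA
ddAA
AddA
dAdA
t=9: dddd
ddAd
dddA
ddAA
AddA
dAdA
t=10: ddAA
ddAA
dddA
ddAA
AddA
dAdA
t=11: dddA
dAdd
ddAA
ddAA
AddA
dAdA
t=12: dddA
dAdd
ddAA
ddAA
Addd
dAAd
t=13: dddA
dAdd
ddAA
ddAA
dddd
AdAd
t=14: dddA
dddd
AAdA
dAAA
dddd
AdAd
t=15: AAAA
dAdd
AAdA
dAAA
dddd
AdAd
t=16: AAAA
AAdd
dddA
AAAA
dddd
AdAd
t=17: AAAA
AAdd
dddA
AAAd
ddAA
AdAA
t=18: ddAA
dAdd
dddA
AAAd
ddAA
AdAA
t=19: ddAA
dAdd
dddA
AAdd
dAdd
AddA
t=20: AAAA
AAdd
dddA
AAdd
dAdd
AddA
t=21: AAAA
AAdA
ddAd
AAdA
dAdd
AddA
t=22: AdAA
ddAA
dAAd
AAdA
dAdd
AddA

13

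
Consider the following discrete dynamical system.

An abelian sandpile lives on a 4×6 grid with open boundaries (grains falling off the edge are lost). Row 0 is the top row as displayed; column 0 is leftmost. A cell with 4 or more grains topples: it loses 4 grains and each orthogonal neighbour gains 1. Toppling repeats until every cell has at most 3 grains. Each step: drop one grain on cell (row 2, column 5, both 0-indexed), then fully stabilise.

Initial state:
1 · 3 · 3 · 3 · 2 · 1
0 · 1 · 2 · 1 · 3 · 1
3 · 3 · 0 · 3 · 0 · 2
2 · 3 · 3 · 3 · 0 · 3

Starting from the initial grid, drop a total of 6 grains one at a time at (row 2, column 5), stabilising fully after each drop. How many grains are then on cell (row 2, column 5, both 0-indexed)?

k=0  1 · 3 · 3 · 3 · 2 · 1
0 · 1 · 2 · 1 · 3 · 1
3 · 3 · 0 · 3 · 0 · 2
2 · 3 · 3 · 3 · 0 · 3
k=1  1 · 3 · 3 · 3 · 2 · 1
0 · 1 · 2 · 1 · 3 · 1
3 · 3 · 0 · 3 · 0 · 3
2 · 3 · 3 · 3 · 0 · 3
k=2  1 · 3 · 3 · 3 · 2 · 1
0 · 1 · 2 · 1 · 3 · 2
3 · 3 · 0 · 3 · 1 · 1
2 · 3 · 3 · 3 · 1 · 0
k=3  1 · 3 · 3 · 3 · 2 · 1
0 · 1 · 2 · 1 · 3 · 2
3 · 3 · 0 · 3 · 1 · 2
2 · 3 · 3 · 3 · 1 · 0
k=4  1 · 3 · 3 · 3 · 2 · 1
0 · 1 · 2 · 1 · 3 · 2
3 · 3 · 0 · 3 · 1 · 3
2 · 3 · 3 · 3 · 1 · 0
k=5  1 · 3 · 3 · 3 · 2 · 1
0 · 1 · 2 · 1 · 3 · 3
3 · 3 · 0 · 3 · 2 · 0
2 · 3 · 3 · 3 · 1 · 1
k=6  1 · 3 · 3 · 3 · 2 · 1
0 · 1 · 2 · 1 · 3 · 3
3 · 3 · 0 · 3 · 2 · 1
2 · 3 · 3 · 3 · 1 · 1

1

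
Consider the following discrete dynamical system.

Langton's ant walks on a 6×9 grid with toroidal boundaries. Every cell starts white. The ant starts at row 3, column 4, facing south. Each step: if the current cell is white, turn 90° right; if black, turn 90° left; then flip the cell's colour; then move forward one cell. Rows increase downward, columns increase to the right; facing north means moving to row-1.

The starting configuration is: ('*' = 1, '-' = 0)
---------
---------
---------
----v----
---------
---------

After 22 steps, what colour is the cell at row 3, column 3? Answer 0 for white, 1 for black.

1

[0] ---------
---------
---------
----v----
---------
---------
[1] ---------
---------
---------
---<*----
---------
---------
[2] ---------
---------
---^-----
---**----
---------
---------
[3] ---------
---------
---*>----
---**----
---------
---------
[4] ---------
---------
---**----
---*v----
---------
---------
[5] ---------
---------
---**----
---*->---
---------
---------
[6] ---------
---------
---**----
---*-*---
-----v---
---------
[7] ---------
---------
---**----
---*-*---
----<*---
---------
[8] ---------
---------
---**----
---*^*---
----**---
---------
[9] ---------
---------
---**----
---**>---
----**---
---------
[10] ---------
---------
---**^---
---**----
----**---
---------
[11] ---------
---------
---***>--
---**----
----**---
---------
[12] ---------
---------
---****--
---**-v--
----**---
---------
[13] ---------
---------
---****--
---**<*--
----**---
---------
[14] ---------
---------
---**^*--
---****--
----**---
---------
[15] ---------
---------
---*<-*--
---****--
----**---
---------
[16] ---------
---------
---*--*--
---*v**--
----**---
---------
[17] ---------
---------
---*--*--
---*->*--
----**---
---------
[18] ---------
---------
---*-^*--
---*--*--
----**---
---------
[19] ---------
---------
---*-*>--
---*--*--
----**---
---------
[20] ---------
------^--
---*-*---
---*--*--
----**---
---------
[21] ---------
------*>-
---*-*---
---*--*--
----**---
---------
[22] ---------
------**-
---*-*-v-
---*--*--
----**---
---------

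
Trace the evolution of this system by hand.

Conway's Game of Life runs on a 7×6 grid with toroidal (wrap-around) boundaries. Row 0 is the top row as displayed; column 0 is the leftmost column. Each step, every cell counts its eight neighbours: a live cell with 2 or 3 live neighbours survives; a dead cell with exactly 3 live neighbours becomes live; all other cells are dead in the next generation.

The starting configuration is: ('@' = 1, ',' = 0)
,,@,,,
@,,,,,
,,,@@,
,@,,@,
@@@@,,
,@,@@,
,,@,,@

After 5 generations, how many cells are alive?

step 0: ,,@,,,
@,,,,,
,,,@@,
,@,,@,
@@@@,,
,@,@@,
,,@,,@
step 1: ,@,,,,
,,,@,,
,,,@@@
@@,,@@
@,,,,@
,,,,@@
,@@,@,
step 2: ,@,@,,
,,@@,,
,,@@,,
,@,@,,
,@,,,,
,@,@@,
@@@@@@
step 3: ,,,,,@
,@,,@,
,@,,@,
,@,@,,
@@,@@,
,,,,,,
,,,,,@
step 4: @,,,@@
@,,,@@
@@,@@,
,@,@,@
@@,@@,
@,,,@@
,,,,,,
step 5: @,,,@,
,,,,,,
,@,@,,
,,,,,,
,@,@,,
@@,@@,
,,,,,,

10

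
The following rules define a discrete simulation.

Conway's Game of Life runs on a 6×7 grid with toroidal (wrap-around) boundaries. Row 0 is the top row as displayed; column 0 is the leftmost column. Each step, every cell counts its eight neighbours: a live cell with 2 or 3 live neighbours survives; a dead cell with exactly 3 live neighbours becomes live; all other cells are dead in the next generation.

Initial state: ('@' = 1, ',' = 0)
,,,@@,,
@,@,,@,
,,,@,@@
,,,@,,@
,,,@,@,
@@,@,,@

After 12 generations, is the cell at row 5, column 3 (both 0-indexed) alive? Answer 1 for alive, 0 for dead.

0

k=0  ,,,@@,,
@,@,,@,
,,,@,@@
,,,@,,@
,,,@,@,
@@,@,,@
k=1  ,,,@@@,
,,@,,@,
@,@@,@,
,,@@,,@
,,,@,@,
@,,@,@@
k=2  ,,@@,,,
,@@,,@,
,,,,,@,
,@,,,@@
@,,@,@,
,,@@,,,
k=3  ,,,,@,,
,@@@@,,
@@@,@@,
@,,,,@,
@@,@,@,
,@,,,,,
k=4  ,@,,@,,
@,,,,,,
@,,,,@,
,,,@,@,
@@@,@,,
@@@,@,,
k=5  ,,@@,,,
@@,,,,@
,,,,@,,
@,@@,@,
@,,,@@@
,,,,@@,
k=6  @@@@@@@
@@@@,,,
,,@@@@,
@@,@,,,
@@,,,,,
,,,,,,,
k=7  ,,,,@@@
,,,,,,,
,,,,,,@
@,,@,,@
@@@,,,,
,,,@@@,
k=8  ,,,@,,@
,,,,,,@
@,,,,,@
,,@,,,@
@@@,,@,
@@@@,,,
k=9  ,@,@,,@
,,,,,@@
@,,,,@@
,,@,,@,
,,,,,,,
,,,@@,,
k=10  @,@@,,@
,,,,@,,
@,,,@,,
,,,,,@,
,,,@@,,
,,@@@,,
k=11  ,@@,,@,
@@,,@@@
,,,,@@,
,,,@,@,
,,@,,@,
,@,,,@,
k=12  ,,@,,,,
@@@@,,,
@,,@,,,
,,,@,@@
,,@,,@@
,@,,@@@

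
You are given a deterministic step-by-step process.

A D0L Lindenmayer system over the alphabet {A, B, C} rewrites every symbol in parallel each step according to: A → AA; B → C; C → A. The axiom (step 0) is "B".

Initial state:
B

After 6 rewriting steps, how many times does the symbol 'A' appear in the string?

16

[0] B
[1] C
[2] A
[3] AA
[4] AAAA
[5] AAAAAAAA
[6] AAAAAAAAAAAAAAAA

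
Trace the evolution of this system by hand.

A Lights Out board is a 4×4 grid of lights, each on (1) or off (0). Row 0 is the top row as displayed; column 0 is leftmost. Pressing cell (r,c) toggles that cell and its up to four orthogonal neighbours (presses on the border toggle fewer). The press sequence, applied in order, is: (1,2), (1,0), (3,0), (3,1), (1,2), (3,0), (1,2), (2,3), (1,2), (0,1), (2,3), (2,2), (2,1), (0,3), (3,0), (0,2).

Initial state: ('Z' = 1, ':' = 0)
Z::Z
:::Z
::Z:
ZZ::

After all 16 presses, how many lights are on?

0) Z::Z
:::Z
::Z:
ZZ::
1) Z:ZZ
:ZZ:
::::
ZZ::
2) ::ZZ
Z:Z:
Z:::
ZZ::
3) ::ZZ
Z:Z:
::::
::::
4) ::ZZ
Z:Z:
:Z::
ZZZ:
5) :::Z
ZZ:Z
:ZZ:
ZZZ:
6) :::Z
ZZ:Z
ZZZ:
::Z:
7) ::ZZ
Z:Z:
ZZ::
::Z:
8) ::ZZ
Z:ZZ
ZZZZ
::ZZ
9) :::Z
ZZ::
ZZ:Z
::ZZ
10) ZZZZ
Z:::
ZZ:Z
::ZZ
11) ZZZZ
Z::Z
ZZZ:
::Z:
12) ZZZZ
Z:ZZ
Z::Z
::::
13) ZZZZ
ZZZZ
:ZZZ
:Z::
14) ZZ::
ZZZ:
:ZZZ
:Z::
15) ZZ::
ZZZ:
ZZZZ
Z:::
16) Z:ZZ
ZZ::
ZZZZ
Z:::

10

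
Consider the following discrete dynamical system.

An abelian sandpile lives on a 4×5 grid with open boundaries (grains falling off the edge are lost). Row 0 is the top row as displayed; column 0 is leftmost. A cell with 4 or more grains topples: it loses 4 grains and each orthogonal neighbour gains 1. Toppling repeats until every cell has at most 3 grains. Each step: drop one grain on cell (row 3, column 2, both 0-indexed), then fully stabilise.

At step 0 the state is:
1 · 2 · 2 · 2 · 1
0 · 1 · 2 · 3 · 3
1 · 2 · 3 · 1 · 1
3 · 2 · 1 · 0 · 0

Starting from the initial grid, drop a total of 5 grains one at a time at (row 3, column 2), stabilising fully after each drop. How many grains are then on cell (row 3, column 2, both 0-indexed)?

3

0) 1 · 2 · 2 · 2 · 1
0 · 1 · 2 · 3 · 3
1 · 2 · 3 · 1 · 1
3 · 2 · 1 · 0 · 0
1) 1 · 2 · 2 · 2 · 1
0 · 1 · 2 · 3 · 3
1 · 2 · 3 · 1 · 1
3 · 2 · 2 · 0 · 0
2) 1 · 2 · 2 · 2 · 1
0 · 1 · 2 · 3 · 3
1 · 2 · 3 · 1 · 1
3 · 2 · 3 · 0 · 0
3) 1 · 2 · 2 · 2 · 1
0 · 1 · 3 · 3 · 3
1 · 3 · 0 · 2 · 1
3 · 3 · 1 · 1 · 0
4) 1 · 2 · 2 · 2 · 1
0 · 1 · 3 · 3 · 3
1 · 3 · 0 · 2 · 1
3 · 3 · 2 · 1 · 0
5) 1 · 2 · 2 · 2 · 1
0 · 1 · 3 · 3 · 3
1 · 3 · 0 · 2 · 1
3 · 3 · 3 · 1 · 0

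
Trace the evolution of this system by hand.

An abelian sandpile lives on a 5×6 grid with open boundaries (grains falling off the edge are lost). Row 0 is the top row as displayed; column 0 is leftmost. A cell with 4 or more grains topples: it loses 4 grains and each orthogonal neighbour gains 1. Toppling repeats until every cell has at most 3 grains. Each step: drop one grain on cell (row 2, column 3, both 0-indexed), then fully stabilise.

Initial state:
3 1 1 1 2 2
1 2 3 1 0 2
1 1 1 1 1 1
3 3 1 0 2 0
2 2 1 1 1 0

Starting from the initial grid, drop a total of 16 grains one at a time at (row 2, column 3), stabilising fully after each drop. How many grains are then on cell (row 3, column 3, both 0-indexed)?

2

gen 0: 3 1 1 1 2 2
1 2 3 1 0 2
1 1 1 1 1 1
3 3 1 0 2 0
2 2 1 1 1 0
gen 1: 3 1 1 1 2 2
1 2 3 1 0 2
1 1 1 2 1 1
3 3 1 0 2 0
2 2 1 1 1 0
gen 2: 3 1 1 1 2 2
1 2 3 1 0 2
1 1 1 3 1 1
3 3 1 0 2 0
2 2 1 1 1 0
gen 3: 3 1 1 1 2 2
1 2 3 2 0 2
1 1 2 0 2 1
3 3 1 1 2 0
2 2 1 1 1 0
gen 4: 3 1 1 1 2 2
1 2 3 2 0 2
1 1 2 1 2 1
3 3 1 1 2 0
2 2 1 1 1 0
gen 5: 3 1 1 1 2 2
1 2 3 2 0 2
1 1 2 2 2 1
3 3 1 1 2 0
2 2 1 1 1 0
gen 6: 3 1 1 1 2 2
1 2 3 2 0 2
1 1 2 3 2 1
3 3 1 1 2 0
2 2 1 1 1 0
gen 7: 3 1 1 1 2 2
1 2 3 3 0 2
1 1 3 0 3 1
3 3 1 2 2 0
2 2 1 1 1 0
gen 8: 3 1 1 1 2 2
1 2 3 3 0 2
1 1 3 1 3 1
3 3 1 2 2 0
2 2 1 1 1 0
gen 9: 3 1 1 1 2 2
1 2 3 3 0 2
1 1 3 2 3 1
3 3 1 2 2 0
2 2 1 1 1 0
gen 10: 3 1 1 1 2 2
1 2 3 3 0 2
1 1 3 3 3 1
3 3 1 2 2 0
2 2 1 1 1 0
gen 11: 3 1 2 2 2 2
1 3 1 1 2 2
1 2 1 3 0 2
3 3 2 3 3 0
2 2 1 1 1 0
gen 12: 3 1 2 2 2 2
1 3 1 2 2 2
1 2 2 1 2 2
3 3 3 1 0 1
2 2 1 2 2 0
gen 13: 3 1 2 2 2 2
1 3 1 2 2 2
1 2 2 2 2 2
3 3 3 1 0 1
2 2 1 2 2 0
gen 14: 3 1 2 2 2 2
1 3 1 2 2 2
1 2 2 3 2 2
3 3 3 1 0 1
2 2 1 2 2 0
gen 15: 3 1 2 2 2 2
1 3 1 3 2 2
1 2 3 0 3 2
3 3 3 2 0 1
2 2 1 2 2 0
gen 16: 3 1 2 2 2 2
1 3 1 3 2 2
1 2 3 1 3 2
3 3 3 2 0 1
2 2 1 2 2 0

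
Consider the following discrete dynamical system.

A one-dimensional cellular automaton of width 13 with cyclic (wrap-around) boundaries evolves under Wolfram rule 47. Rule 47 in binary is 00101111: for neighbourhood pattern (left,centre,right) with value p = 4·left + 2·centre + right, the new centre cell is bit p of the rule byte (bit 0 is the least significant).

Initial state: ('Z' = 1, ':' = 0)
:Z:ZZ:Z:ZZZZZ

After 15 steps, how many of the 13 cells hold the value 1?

7

step 0: :Z:ZZ:Z:ZZZZZ
step 1: ZZZZ:ZZZZ::::
step 2: Z:::ZZ::::ZZZ
step 3: ::ZZZ::ZZZZ::
step 4: ZZZ:::ZZ::::Z
step 5: ::::ZZZ::ZZZZ
step 6: :ZZZZ:::ZZ:::
step 7: ZZ::::ZZZ::ZZ
step 8: :::ZZZZ:::ZZ:
step 9: ZZZZ::::ZZZ::
step 10: Z::::ZZZZ:::Z
step 11: ::ZZZZ::::ZZZ
step 12: :ZZ::::ZZZZ::
step 13: ZZ::ZZZZ::::Z
step 14: :::ZZ::::ZZZZ
step 15: :ZZZ::ZZZZ:::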